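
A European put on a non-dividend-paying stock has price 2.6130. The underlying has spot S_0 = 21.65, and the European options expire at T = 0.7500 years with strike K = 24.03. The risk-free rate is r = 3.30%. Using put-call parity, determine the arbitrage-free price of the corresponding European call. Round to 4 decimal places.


Answer: Call price = 0.8204

Derivation:
Put-call parity: C - P = S_0 * exp(-qT) - K * exp(-rT).
S_0 * exp(-qT) = 21.6500 * 1.00000000 = 21.65000000
K * exp(-rT) = 24.0300 * 0.97555377 = 23.44255709
C = P + S*exp(-qT) - K*exp(-rT)
C = 2.6130 + 21.65000000 - 23.44255709 = 0.8204


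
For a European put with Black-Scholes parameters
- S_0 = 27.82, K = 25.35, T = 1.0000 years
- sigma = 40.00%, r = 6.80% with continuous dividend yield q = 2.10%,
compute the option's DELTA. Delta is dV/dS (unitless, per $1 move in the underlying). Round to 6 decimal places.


Answer: Delta = -0.285129

Derivation:
d1 = 0.5499411411; d2 = 0.1499411411
phi(d1) = 0.3429549565; exp(-qT) = 0.9792189646; exp(-rT) = 0.9342604736
N(-d1) = 0.2911798724
Delta = -exp(-qT) * N(-d1) = -0.9792189646 * 0.2911798724 = -0.285129


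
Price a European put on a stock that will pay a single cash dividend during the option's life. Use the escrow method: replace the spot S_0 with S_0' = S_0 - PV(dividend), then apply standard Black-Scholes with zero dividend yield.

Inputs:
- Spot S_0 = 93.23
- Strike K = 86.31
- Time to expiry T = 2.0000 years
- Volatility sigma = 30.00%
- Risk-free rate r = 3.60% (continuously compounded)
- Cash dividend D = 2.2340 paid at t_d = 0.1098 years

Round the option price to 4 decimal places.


Answer: Price = 9.6546

Derivation:
PV(D) = D * exp(-r * t_d) = 2.2340 * 0.99605500 = 2.22518687
S_0' = S_0 - PV(D) = 93.2300 - 2.22518687 = 91.00481313
d1 = (ln(S_0'/K) + (r + sigma^2/2)*T) / (sigma*sqrt(T)) = 0.50668191
d2 = d1 - sigma*sqrt(T) = 0.08241785
exp(-rT) = 0.93053090
N(-d1) = 0.30618901; N(-d2) = 0.46715722
P = K * exp(-rT) * N(-d2) - S_0' * N(-d1) = 86.3100 * 0.93053090 * 0.46715722 - 91.00481313 * 0.30618901 = 9.6546


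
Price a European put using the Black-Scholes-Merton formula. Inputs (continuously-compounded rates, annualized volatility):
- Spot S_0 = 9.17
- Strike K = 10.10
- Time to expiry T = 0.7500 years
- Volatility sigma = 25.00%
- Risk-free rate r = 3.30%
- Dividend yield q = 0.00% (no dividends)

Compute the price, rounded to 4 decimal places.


Answer: Price = 1.2060

Derivation:
d1 = (ln(S/K) + (r - q + 0.5*sigma^2) * T) / (sigma * sqrt(T)) = -0.22359916
d2 = d1 - sigma * sqrt(T) = -0.44010551
exp(-rT) = 0.97555377; exp(-qT) = 1.00000000
P = K * exp(-rT) * N(-d2) - S_0 * exp(-qT) * N(-d1)
N(-d1) = 0.58846539; N(-d2) = 0.67006965
P = 10.1000 * 0.97555377 * 0.67006965 - 9.1700 * 1.00000000 * 0.58846539 = 1.2060


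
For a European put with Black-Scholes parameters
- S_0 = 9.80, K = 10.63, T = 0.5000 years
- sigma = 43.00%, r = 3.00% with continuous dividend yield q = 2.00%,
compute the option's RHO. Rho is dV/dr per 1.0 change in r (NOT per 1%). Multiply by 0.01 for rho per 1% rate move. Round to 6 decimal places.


Answer: Rho = -3.437410

Derivation:
d1 = -0.0989055141; d2 = -0.4029614300
phi(d1) = 0.3969957580; exp(-qT) = 0.9900498337; exp(-rT) = 0.9851119396
N(-d2) = 0.6565117006
Rho = -K*T*exp(-rT)*N(-d2) = -10.6300 * 0.5000 * 0.9851119396 * 0.6565117006 = -3.437410


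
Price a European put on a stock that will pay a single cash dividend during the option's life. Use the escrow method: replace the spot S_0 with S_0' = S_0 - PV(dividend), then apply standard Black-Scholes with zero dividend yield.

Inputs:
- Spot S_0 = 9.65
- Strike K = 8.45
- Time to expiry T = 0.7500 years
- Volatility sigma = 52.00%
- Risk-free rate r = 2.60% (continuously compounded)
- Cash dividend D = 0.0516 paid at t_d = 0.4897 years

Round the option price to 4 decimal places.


Answer: Price = 1.0196

Derivation:
PV(D) = D * exp(-r * t_d) = 0.0516 * 0.98734851 = 0.05094718
S_0' = S_0 - PV(D) = 9.6500 - 0.05094718 = 9.59905282
d1 = (ln(S_0'/K) + (r + sigma^2/2)*T) / (sigma*sqrt(T)) = 0.55158710
d2 = d1 - sigma*sqrt(T) = 0.10125389
exp(-rT) = 0.98068890
N(-d1) = 0.29061564; N(-d2) = 0.45967446
P = K * exp(-rT) * N(-d2) - S_0' * N(-d1) = 8.4500 * 0.98068890 * 0.45967446 - 9.59905282 * 0.29061564 = 1.0196


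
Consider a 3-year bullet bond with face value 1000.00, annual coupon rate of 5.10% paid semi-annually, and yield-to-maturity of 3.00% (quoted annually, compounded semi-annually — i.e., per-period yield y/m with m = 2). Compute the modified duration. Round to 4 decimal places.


Coupon per period c = face * coupon_rate / m = 25.500000
Periods per year m = 2; per-period yield y/m = 0.015000
Number of cashflows N = 6
Cashflows (t years, CF_t, discount factor 1/(1+y/m)^(m*t), PV):
  t = 0.5000: CF_t = 25.500000, DF = 0.985222, PV = 25.123153
  t = 1.0000: CF_t = 25.500000, DF = 0.970662, PV = 24.751875
  t = 1.5000: CF_t = 25.500000, DF = 0.956317, PV = 24.386083
  t = 2.0000: CF_t = 25.500000, DF = 0.942184, PV = 24.025698
  t = 2.5000: CF_t = 25.500000, DF = 0.928260, PV = 23.670638
  t = 3.0000: CF_t = 1025.500000, DF = 0.914542, PV = 937.863018
Price P = sum_t PV_t = 1059.820465
First compute Macaulay numerator sum_t t * PV_t:
  t * PV_t at t = 0.5000: 12.561576
  t * PV_t at t = 1.0000: 24.751875
  t * PV_t at t = 1.5000: 36.579125
  t * PV_t at t = 2.0000: 48.051396
  t * PV_t at t = 2.5000: 59.176596
  t * PV_t at t = 3.0000: 2813.589055
Macaulay duration D = 2994.709623 / 1059.820465 = 2.825676
Modified duration = D / (1 + y/m) = 2.825676 / (1 + 0.015000) = 2.783918

Answer: Modified duration = 2.7839


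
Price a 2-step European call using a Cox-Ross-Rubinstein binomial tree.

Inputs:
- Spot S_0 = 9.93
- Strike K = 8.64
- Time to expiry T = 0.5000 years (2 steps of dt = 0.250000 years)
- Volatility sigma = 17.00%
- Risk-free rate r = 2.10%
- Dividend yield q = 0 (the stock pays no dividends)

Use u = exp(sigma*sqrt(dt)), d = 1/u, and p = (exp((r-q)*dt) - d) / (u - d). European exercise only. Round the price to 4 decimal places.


Answer: Price = V(0,0) = 1.4427

Derivation:
dt = T/N = 0.250000
u = exp(sigma*sqrt(dt)) = 1.088717; d = 1/u = 0.918512
p = (exp((r-q)*dt) - d) / (u - d) = 0.509689
Discount per step: exp(-r*dt) = 0.994764
Stock lattice S(k, i) with i counting down-moves:
  k=0: S(0,0) = 9.9300
  k=1: S(1,0) = 10.8110; S(1,1) = 9.1208
  k=2: S(2,0) = 11.7701; S(2,1) = 9.9300; S(2,2) = 8.3776
Terminal payoffs V(N, i) = max(S_T - K, 0):
  V(2,0) = 3.130077; V(2,1) = 1.290000; V(2,2) = 0.000000
Backward induction: V(k, i) = exp(-r*dt) * [p * V(k+1, i) + (1-p) * V(k+1, i+1)].
  V(1,0) = exp(-r*dt) * [p*3.130077 + (1-p)*1.290000] = 2.216202
  V(1,1) = exp(-r*dt) * [p*1.290000 + (1-p)*0.000000] = 0.654056
  V(0,0) = exp(-r*dt) * [p*2.216202 + (1-p)*0.654056] = 1.442671


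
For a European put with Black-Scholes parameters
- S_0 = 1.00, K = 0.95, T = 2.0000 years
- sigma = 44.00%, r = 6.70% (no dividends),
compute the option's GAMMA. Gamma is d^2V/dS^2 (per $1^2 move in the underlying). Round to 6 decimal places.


d1 = 0.6089045859; d2 = -0.0133493815
phi(d1) = 0.3314358738; exp(-qT) = 1.0000000000; exp(-rT) = 0.8745900646
Gamma = exp(-qT) * phi(d1) / (S * sigma * sqrt(T)) = 1.0000000000 * 0.3314358738 / (1.0000 * 0.4400 * 1.4142135624) = 0.532638

Answer: Gamma = 0.532638


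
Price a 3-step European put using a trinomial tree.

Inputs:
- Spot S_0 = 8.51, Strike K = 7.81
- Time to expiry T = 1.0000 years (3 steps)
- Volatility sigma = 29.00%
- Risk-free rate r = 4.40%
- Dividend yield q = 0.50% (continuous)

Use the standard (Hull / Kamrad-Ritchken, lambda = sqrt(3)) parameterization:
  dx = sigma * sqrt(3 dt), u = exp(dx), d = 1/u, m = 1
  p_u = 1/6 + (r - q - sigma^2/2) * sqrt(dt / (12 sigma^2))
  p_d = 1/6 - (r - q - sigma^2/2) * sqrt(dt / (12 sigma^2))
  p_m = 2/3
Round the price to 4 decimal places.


dt = T/N = 0.333333; dx = sigma*sqrt(3*dt) = 0.290000
u = exp(dx) = 1.336427; d = 1/u = 0.748264
p_u = 0.164914, p_m = 0.666667, p_d = 0.168420
Discount per step: exp(-r*dt) = 0.985440
Stock lattice S(k, j) with j the centered position index:
  k=0: S(0,+0) = 8.5100
  k=1: S(1,-1) = 6.3677; S(1,+0) = 8.5100; S(1,+1) = 11.3730
  k=2: S(2,-2) = 4.7647; S(2,-1) = 6.3677; S(2,+0) = 8.5100; S(2,+1) = 11.3730; S(2,+2) = 15.1992
  k=3: S(3,-3) = 3.5653; S(3,-2) = 4.7647; S(3,-1) = 6.3677; S(3,+0) = 8.5100; S(3,+1) = 11.3730; S(3,+2) = 15.1992; S(3,+3) = 20.3126
Terminal payoffs V(N, j) = max(K - S_T, 0):
  V(3,-3) = 4.244722; V(3,-2) = 3.045265; V(3,-1) = 1.442277; V(3,+0) = 0.000000; V(3,+1) = 0.000000; V(3,+2) = 0.000000; V(3,+3) = 0.000000
Backward induction: V(k, j) = exp(-r*dt) * [p_u * V(k+1, j+1) + p_m * V(k+1, j) + p_d * V(k+1, j-1)]
  V(2,-2) = exp(-r*dt) * [p_u*1.442277 + p_m*3.045265 + p_d*4.244722] = 2.939492
  V(2,-1) = exp(-r*dt) * [p_u*0.000000 + p_m*1.442277 + p_d*3.045265] = 1.452933
  V(2,+0) = exp(-r*dt) * [p_u*0.000000 + p_m*0.000000 + p_d*1.442277] = 0.239371
  V(2,+1) = exp(-r*dt) * [p_u*0.000000 + p_m*0.000000 + p_d*0.000000] = 0.000000
  V(2,+2) = exp(-r*dt) * [p_u*0.000000 + p_m*0.000000 + p_d*0.000000] = 0.000000
  V(1,-1) = exp(-r*dt) * [p_u*0.239371 + p_m*1.452933 + p_d*2.939492] = 1.481280
  V(1,+0) = exp(-r*dt) * [p_u*0.000000 + p_m*0.239371 + p_d*1.452933] = 0.398397
  V(1,+1) = exp(-r*dt) * [p_u*0.000000 + p_m*0.000000 + p_d*0.239371] = 0.039728
  V(0,+0) = exp(-r*dt) * [p_u*0.039728 + p_m*0.398397 + p_d*1.481280] = 0.514031

Answer: Price = V(0,0) = 0.5140


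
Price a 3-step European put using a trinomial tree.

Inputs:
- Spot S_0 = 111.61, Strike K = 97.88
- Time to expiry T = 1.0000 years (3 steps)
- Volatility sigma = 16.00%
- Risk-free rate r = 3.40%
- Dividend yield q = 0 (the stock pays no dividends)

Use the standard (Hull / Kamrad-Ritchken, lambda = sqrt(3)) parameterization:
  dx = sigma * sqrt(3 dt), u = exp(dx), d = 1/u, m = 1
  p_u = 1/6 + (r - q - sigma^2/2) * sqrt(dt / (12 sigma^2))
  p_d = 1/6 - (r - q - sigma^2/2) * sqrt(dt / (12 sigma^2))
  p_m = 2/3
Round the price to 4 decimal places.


Answer: Price = V(0,0) = 1.3128

Derivation:
dt = T/N = 0.333333; dx = sigma*sqrt(3*dt) = 0.160000
u = exp(dx) = 1.173511; d = 1/u = 0.852144
p_u = 0.188750, p_m = 0.666667, p_d = 0.144583
Discount per step: exp(-r*dt) = 0.988731
Stock lattice S(k, j) with j the centered position index:
  k=0: S(0,+0) = 111.6100
  k=1: S(1,-1) = 95.1078; S(1,+0) = 111.6100; S(1,+1) = 130.9755
  k=2: S(2,-2) = 81.0455; S(2,-1) = 95.1078; S(2,+0) = 111.6100; S(2,+1) = 130.9755; S(2,+2) = 153.7012
  k=3: S(3,-3) = 69.0624; S(3,-2) = 81.0455; S(3,-1) = 95.1078; S(3,+0) = 111.6100; S(3,+1) = 130.9755; S(3,+2) = 153.7012; S(3,+3) = 180.3701
Terminal payoffs V(N, j) = max(K - S_T, 0):
  V(3,-3) = 28.817586; V(3,-2) = 16.834506; V(3,-1) = 2.772232; V(3,+0) = 0.000000; V(3,+1) = 0.000000; V(3,+2) = 0.000000; V(3,+3) = 0.000000
Backward induction: V(k, j) = exp(-r*dt) * [p_u * V(k+1, j+1) + p_m * V(k+1, j) + p_d * V(k+1, j-1)]
  V(2,-2) = exp(-r*dt) * [p_u*2.772232 + p_m*16.834506 + p_d*28.817586] = 15.733478
  V(2,-1) = exp(-r*dt) * [p_u*0.000000 + p_m*2.772232 + p_d*16.834506] = 4.233886
  V(2,+0) = exp(-r*dt) * [p_u*0.000000 + p_m*0.000000 + p_d*2.772232] = 0.396302
  V(2,+1) = exp(-r*dt) * [p_u*0.000000 + p_m*0.000000 + p_d*0.000000] = 0.000000
  V(2,+2) = exp(-r*dt) * [p_u*0.000000 + p_m*0.000000 + p_d*0.000000] = 0.000000
  V(1,-1) = exp(-r*dt) * [p_u*0.396302 + p_m*4.233886 + p_d*15.733478] = 5.113904
  V(1,+0) = exp(-r*dt) * [p_u*0.000000 + p_m*0.396302 + p_d*4.233886] = 0.866475
  V(1,+1) = exp(-r*dt) * [p_u*0.000000 + p_m*0.000000 + p_d*0.396302] = 0.056653
  V(0,+0) = exp(-r*dt) * [p_u*0.056653 + p_m*0.866475 + p_d*5.113904] = 1.312766


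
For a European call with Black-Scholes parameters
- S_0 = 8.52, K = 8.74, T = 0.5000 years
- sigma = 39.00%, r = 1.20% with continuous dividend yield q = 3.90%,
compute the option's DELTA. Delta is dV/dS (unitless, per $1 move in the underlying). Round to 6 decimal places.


d1 = -0.0035132286; d2 = -0.2792848733
phi(d1) = 0.3989398184; exp(-qT) = 0.9806888952; exp(-rT) = 0.9940179641
N(d1) = 0.4985984275
Delta = exp(-qT) * N(d1) = 0.9806888952 * 0.4985984275 = 0.488970

Answer: Delta = 0.488970


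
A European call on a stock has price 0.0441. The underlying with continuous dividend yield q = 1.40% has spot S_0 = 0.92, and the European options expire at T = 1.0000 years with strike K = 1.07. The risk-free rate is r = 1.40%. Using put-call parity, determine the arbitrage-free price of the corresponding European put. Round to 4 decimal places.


Answer: Put price = 0.1920

Derivation:
Put-call parity: C - P = S_0 * exp(-qT) - K * exp(-rT).
S_0 * exp(-qT) = 0.9200 * 0.98609754 = 0.90720974
K * exp(-rT) = 1.0700 * 0.98609754 = 1.05512437
P = C - S*exp(-qT) + K*exp(-rT)
P = 0.0441 - 0.90720974 + 1.05512437 = 0.1920


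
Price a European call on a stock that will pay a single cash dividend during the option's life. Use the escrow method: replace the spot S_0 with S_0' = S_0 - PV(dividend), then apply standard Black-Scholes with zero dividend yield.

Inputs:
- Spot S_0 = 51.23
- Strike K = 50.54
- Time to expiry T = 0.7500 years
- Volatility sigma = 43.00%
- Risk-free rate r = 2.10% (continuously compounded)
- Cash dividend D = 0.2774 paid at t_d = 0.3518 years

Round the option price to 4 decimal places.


PV(D) = D * exp(-r * t_d) = 0.2774 * 0.99263942 = 0.27535818
S_0' = S_0 - PV(D) = 51.2300 - 0.27535818 = 50.95464182
d1 = (ln(S_0'/K) + (r + sigma^2/2)*T) / (sigma*sqrt(T)) = 0.25043107
d2 = d1 - sigma*sqrt(T) = -0.12195985
exp(-rT) = 0.98437338
N(d1) = 0.59887300; N(d2) = 0.45146541
C = S_0' * N(d1) - K * exp(-rT) * N(d2) = 50.95464182 * 0.59887300 - 50.5400 * 0.98437338 * 0.45146541 = 8.0549

Answer: Price = 8.0549


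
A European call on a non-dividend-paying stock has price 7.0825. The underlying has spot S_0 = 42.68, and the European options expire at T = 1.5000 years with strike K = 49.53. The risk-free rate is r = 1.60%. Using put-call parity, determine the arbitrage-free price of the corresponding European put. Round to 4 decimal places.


Put-call parity: C - P = S_0 * exp(-qT) - K * exp(-rT).
S_0 * exp(-qT) = 42.6800 * 1.00000000 = 42.68000000
K * exp(-rT) = 49.5300 * 0.97628571 = 48.35543120
P = C - S*exp(-qT) + K*exp(-rT)
P = 7.0825 - 42.68000000 + 48.35543120 = 12.7579

Answer: Put price = 12.7579


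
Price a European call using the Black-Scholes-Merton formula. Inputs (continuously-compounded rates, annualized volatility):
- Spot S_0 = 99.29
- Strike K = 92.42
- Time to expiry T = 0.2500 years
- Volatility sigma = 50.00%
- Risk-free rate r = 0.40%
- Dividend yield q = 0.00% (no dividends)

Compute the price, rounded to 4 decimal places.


Answer: Price = 13.4098

Derivation:
d1 = (ln(S/K) + (r - q + 0.5*sigma^2) * T) / (sigma * sqrt(T)) = 0.41580582
d2 = d1 - sigma * sqrt(T) = 0.16580582
exp(-rT) = 0.99900050; exp(-qT) = 1.00000000
C = S_0 * exp(-qT) * N(d1) - K * exp(-rT) * N(d2)
N(d1) = 0.66122395; N(d2) = 0.56584512
C = 99.2900 * 1.00000000 * 0.66122395 - 92.4200 * 0.99900050 * 0.56584512 = 13.4098


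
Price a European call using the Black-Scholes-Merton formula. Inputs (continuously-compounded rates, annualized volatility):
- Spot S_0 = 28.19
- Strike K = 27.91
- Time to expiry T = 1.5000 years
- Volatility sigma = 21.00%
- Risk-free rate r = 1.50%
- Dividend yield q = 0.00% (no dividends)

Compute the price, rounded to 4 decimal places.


d1 = (ln(S/K) + (r - q + 0.5*sigma^2) * T) / (sigma * sqrt(T)) = 0.25489179
d2 = d1 - sigma * sqrt(T) = -0.00230463
exp(-rT) = 0.97775124; exp(-qT) = 1.00000000
C = S_0 * exp(-qT) * N(d1) - K * exp(-rT) * N(d2)
N(d1) = 0.60059666; N(d2) = 0.49908059
C = 28.1900 * 1.00000000 * 0.60059666 - 27.9100 * 0.97775124 * 0.49908059 = 3.3114

Answer: Price = 3.3114


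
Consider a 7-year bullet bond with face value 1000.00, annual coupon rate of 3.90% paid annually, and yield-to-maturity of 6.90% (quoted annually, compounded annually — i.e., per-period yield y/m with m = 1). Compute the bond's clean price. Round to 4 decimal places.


Answer: Price = 837.7561

Derivation:
Coupon per period c = face * coupon_rate / m = 39.000000
Periods per year m = 1; per-period yield y/m = 0.069000
Number of cashflows N = 7
Cashflows (t years, CF_t, discount factor 1/(1+y/m)^(m*t), PV):
  t = 1.0000: CF_t = 39.000000, DF = 0.935454, PV = 36.482694
  t = 2.0000: CF_t = 39.000000, DF = 0.875074, PV = 34.127871
  t = 3.0000: CF_t = 39.000000, DF = 0.818591, PV = 31.925043
  t = 4.0000: CF_t = 39.000000, DF = 0.765754, PV = 29.864399
  t = 5.0000: CF_t = 39.000000, DF = 0.716327, PV = 27.936763
  t = 6.0000: CF_t = 39.000000, DF = 0.670091, PV = 26.133548
  t = 7.0000: CF_t = 1039.000000, DF = 0.626839, PV = 651.285803
Price P = sum_t PV_t = 837.756121


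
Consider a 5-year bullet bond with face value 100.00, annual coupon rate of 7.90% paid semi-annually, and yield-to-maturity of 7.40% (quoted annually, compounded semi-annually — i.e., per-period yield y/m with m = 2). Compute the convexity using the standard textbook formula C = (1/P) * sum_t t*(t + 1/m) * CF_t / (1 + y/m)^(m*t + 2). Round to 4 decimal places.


Coupon per period c = face * coupon_rate / m = 3.950000
Periods per year m = 2; per-period yield y/m = 0.037000
Number of cashflows N = 10
Cashflows (t years, CF_t, discount factor 1/(1+y/m)^(m*t), PV):
  t = 0.5000: CF_t = 3.950000, DF = 0.964320, PV = 3.809065
  t = 1.0000: CF_t = 3.950000, DF = 0.929913, PV = 3.673158
  t = 1.5000: CF_t = 3.950000, DF = 0.896734, PV = 3.542100
  t = 2.0000: CF_t = 3.950000, DF = 0.864739, PV = 3.415718
  t = 2.5000: CF_t = 3.950000, DF = 0.833885, PV = 3.293846
  t = 3.0000: CF_t = 3.950000, DF = 0.804132, PV = 3.176322
  t = 3.5000: CF_t = 3.950000, DF = 0.775441, PV = 3.062992
  t = 4.0000: CF_t = 3.950000, DF = 0.747773, PV = 2.953704
  t = 4.5000: CF_t = 3.950000, DF = 0.721093, PV = 2.848317
  t = 5.0000: CF_t = 103.950000, DF = 0.695364, PV = 72.283127
Price P = sum_t PV_t = 102.058349
Convexity numerator sum_t t*(t + 1/m) * CF_t / (1+y/m)^(m*t + 2):
  t = 0.5000: term = 1.771050
  t = 1.0000: term = 5.123578
  t = 1.5000: term = 9.881539
  t = 2.0000: term = 15.881611
  t = 2.5000: term = 22.972437
  t = 3.0000: term = 31.013897
  t = 3.5000: term = 39.876435
  t = 4.0000: term = 49.440407
  t = 4.5000: term = 59.595476
  t = 5.0000: term = 1848.468741
Convexity = (1/P) * sum = 2084.025171 / 102.058349 = 20.419938

Answer: Convexity = 20.4199


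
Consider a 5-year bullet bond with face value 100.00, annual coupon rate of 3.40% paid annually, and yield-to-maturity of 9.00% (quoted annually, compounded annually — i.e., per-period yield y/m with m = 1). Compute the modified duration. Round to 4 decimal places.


Answer: Modified duration = 4.2503

Derivation:
Coupon per period c = face * coupon_rate / m = 3.400000
Periods per year m = 1; per-period yield y/m = 0.090000
Number of cashflows N = 5
Cashflows (t years, CF_t, discount factor 1/(1+y/m)^(m*t), PV):
  t = 1.0000: CF_t = 3.400000, DF = 0.917431, PV = 3.119266
  t = 2.0000: CF_t = 3.400000, DF = 0.841680, PV = 2.861712
  t = 3.0000: CF_t = 3.400000, DF = 0.772183, PV = 2.625424
  t = 4.0000: CF_t = 3.400000, DF = 0.708425, PV = 2.408646
  t = 5.0000: CF_t = 103.400000, DF = 0.649931, PV = 67.202905
Price P = sum_t PV_t = 78.217953
First compute Macaulay numerator sum_t t * PV_t:
  t * PV_t at t = 1.0000: 3.119266
  t * PV_t at t = 2.0000: 5.723424
  t * PV_t at t = 3.0000: 7.876271
  t * PV_t at t = 4.0000: 9.634583
  t * PV_t at t = 5.0000: 336.014527
Macaulay duration D = 362.368071 / 78.217953 = 4.632799
Modified duration = D / (1 + y/m) = 4.632799 / (1 + 0.090000) = 4.250275


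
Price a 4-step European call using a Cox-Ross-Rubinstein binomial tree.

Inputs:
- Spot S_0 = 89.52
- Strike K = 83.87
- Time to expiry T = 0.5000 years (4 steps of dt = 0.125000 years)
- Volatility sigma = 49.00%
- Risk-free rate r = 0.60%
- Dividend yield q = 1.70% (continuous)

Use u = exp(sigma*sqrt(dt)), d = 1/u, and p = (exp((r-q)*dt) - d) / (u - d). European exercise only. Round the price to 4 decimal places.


Answer: Price = V(0,0) = 14.7207

Derivation:
dt = T/N = 0.125000
u = exp(sigma*sqrt(dt)) = 1.189153; d = 1/u = 0.840935
p = (exp((r-q)*dt) - d) / (u - d) = 0.452852
Discount per step: exp(-r*dt) = 0.999250
Stock lattice S(k, i) with i counting down-moves:
  k=0: S(0,0) = 89.5200
  k=1: S(1,0) = 106.4530; S(1,1) = 75.2805
  k=2: S(2,0) = 126.5888; S(2,1) = 89.5200; S(2,2) = 63.3060
  k=3: S(3,0) = 150.5335; S(3,1) = 106.4530; S(3,2) = 75.2805; S(3,3) = 53.2362
  k=4: S(4,0) = 179.0073; S(4,1) = 126.5888; S(4,2) = 89.5200; S(4,3) = 63.3060; S(4,4) = 44.7682
Terminal payoffs V(N, i) = max(S_T - K, 0):
  V(4,0) = 95.137322; V(4,1) = 42.718844; V(4,2) = 5.650000; V(4,3) = 0.000000; V(4,4) = 0.000000
Backward induction: V(k, i) = exp(-r*dt) * [p * V(k+1, i) + (1-p) * V(k+1, i+1)].
  V(3,0) = exp(-r*dt) * [p*95.137322 + (1-p)*42.718844] = 66.406819
  V(3,1) = exp(-r*dt) * [p*42.718844 + (1-p)*5.650000] = 22.419870
  V(3,2) = exp(-r*dt) * [p*5.650000 + (1-p)*0.000000] = 2.556694
  V(3,3) = exp(-r*dt) * [p*0.000000 + (1-p)*0.000000] = 0.000000
  V(2,0) = exp(-r*dt) * [p*66.406819 + (1-p)*22.419870] = 42.307694
  V(2,1) = exp(-r*dt) * [p*22.419870 + (1-p)*2.556694] = 11.543107
  V(2,2) = exp(-r*dt) * [p*2.556694 + (1-p)*0.000000] = 1.156935
  V(1,0) = exp(-r*dt) * [p*42.307694 + (1-p)*11.543107] = 25.455805
  V(1,1) = exp(-r*dt) * [p*11.543107 + (1-p)*1.156935] = 5.855938
  V(0,0) = exp(-r*dt) * [p*25.455805 + (1-p)*5.855938] = 14.720727


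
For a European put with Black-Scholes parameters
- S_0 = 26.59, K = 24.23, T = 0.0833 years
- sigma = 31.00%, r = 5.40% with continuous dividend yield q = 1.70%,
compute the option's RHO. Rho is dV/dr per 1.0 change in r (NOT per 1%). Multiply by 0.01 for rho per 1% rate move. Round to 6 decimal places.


d1 = 1.1179923896; d2 = 1.0285209975
phi(d1) = 0.2135483465; exp(-qT) = 0.9985849022; exp(-rT) = 0.9955119017
N(-d2) = 0.1518524095
Rho = -K*T*exp(-rT)*N(-d2) = -24.2300 * 0.0833 * 0.9955119017 * 0.1518524095 = -0.305117

Answer: Rho = -0.305117


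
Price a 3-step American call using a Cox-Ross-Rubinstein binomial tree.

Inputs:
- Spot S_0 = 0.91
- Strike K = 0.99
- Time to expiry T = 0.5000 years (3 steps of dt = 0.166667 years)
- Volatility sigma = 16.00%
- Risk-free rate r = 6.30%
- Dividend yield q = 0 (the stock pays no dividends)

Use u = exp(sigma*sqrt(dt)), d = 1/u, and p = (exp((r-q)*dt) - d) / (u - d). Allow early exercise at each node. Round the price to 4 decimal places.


dt = T/N = 0.166667
u = exp(sigma*sqrt(dt)) = 1.067500; d = 1/u = 0.936768
p = (exp((r-q)*dt) - d) / (u - d) = 0.564416
Discount per step: exp(-r*dt) = 0.989555
Stock lattice S(k, i) with i counting down-moves:
  k=0: S(0,0) = 0.9100
  k=1: S(1,0) = 0.9714; S(1,1) = 0.8525
  k=2: S(2,0) = 1.0370; S(2,1) = 0.9100; S(2,2) = 0.7986
  k=3: S(3,0) = 1.1070; S(3,1) = 0.9714; S(3,2) = 0.8525; S(3,3) = 0.7481
Terminal payoffs V(N, i) = max(S_T - K, 0):
  V(3,0) = 0.116994; V(3,1) = 0.000000; V(3,2) = 0.000000; V(3,3) = 0.000000
Backward induction: V(k, i) = exp(-r*dt) * [p * V(k+1, i) + (1-p) * V(k+1, i+1)]; then take max(V_cont, immediate exercise) for American.
  V(2,0) = exp(-r*dt) * [p*0.116994 + (1-p)*0.000000] = 0.065344; exercise = 0.046997; V(2,0) = max -> 0.065344
  V(2,1) = exp(-r*dt) * [p*0.000000 + (1-p)*0.000000] = 0.000000; exercise = 0.000000; V(2,1) = max -> 0.000000
  V(2,2) = exp(-r*dt) * [p*0.000000 + (1-p)*0.000000] = 0.000000; exercise = 0.000000; V(2,2) = max -> 0.000000
  V(1,0) = exp(-r*dt) * [p*0.065344 + (1-p)*0.000000] = 0.036496; exercise = 0.000000; V(1,0) = max -> 0.036496
  V(1,1) = exp(-r*dt) * [p*0.000000 + (1-p)*0.000000] = 0.000000; exercise = 0.000000; V(1,1) = max -> 0.000000
  V(0,0) = exp(-r*dt) * [p*0.036496 + (1-p)*0.000000] = 0.020384; exercise = 0.000000; V(0,0) = max -> 0.020384

Answer: Price = V(0,0) = 0.0204


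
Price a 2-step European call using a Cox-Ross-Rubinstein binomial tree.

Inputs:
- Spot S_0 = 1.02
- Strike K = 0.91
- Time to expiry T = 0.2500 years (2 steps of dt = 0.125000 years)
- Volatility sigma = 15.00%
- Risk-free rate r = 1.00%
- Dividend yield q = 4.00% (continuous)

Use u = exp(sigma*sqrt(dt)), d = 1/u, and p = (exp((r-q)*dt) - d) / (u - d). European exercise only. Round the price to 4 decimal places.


Answer: Price = V(0,0) = 0.1021

Derivation:
dt = T/N = 0.125000
u = exp(sigma*sqrt(dt)) = 1.054464; d = 1/u = 0.948349
p = (exp((r-q)*dt) - d) / (u - d) = 0.451472
Discount per step: exp(-r*dt) = 0.998751
Stock lattice S(k, i) with i counting down-moves:
  k=0: S(0,0) = 1.0200
  k=1: S(1,0) = 1.0756; S(1,1) = 0.9673
  k=2: S(2,0) = 1.1341; S(2,1) = 1.0200; S(2,2) = 0.9174
Terminal payoffs V(N, i) = max(S_T - K, 0):
  V(2,0) = 0.224133; V(2,1) = 0.110000; V(2,2) = 0.007353
Backward induction: V(k, i) = exp(-r*dt) * [p * V(k+1, i) + (1-p) * V(k+1, i+1)].
  V(1,0) = exp(-r*dt) * [p*0.224133 + (1-p)*0.110000] = 0.161326
  V(1,1) = exp(-r*dt) * [p*0.110000 + (1-p)*0.007353] = 0.053628
  V(0,0) = exp(-r*dt) * [p*0.161326 + (1-p)*0.053628] = 0.102123


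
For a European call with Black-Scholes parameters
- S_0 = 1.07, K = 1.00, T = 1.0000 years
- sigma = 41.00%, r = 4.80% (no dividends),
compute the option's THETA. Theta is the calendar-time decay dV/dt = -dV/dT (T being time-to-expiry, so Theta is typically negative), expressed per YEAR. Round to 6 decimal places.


d1 = 0.4870942646; d2 = 0.0770942646
phi(d1) = 0.3543149952; exp(-qT) = 1.0000000000; exp(-rT) = 0.9531337871
Theta = -S*exp(-qT)*phi(d1)*sigma/(2*sqrt(T)) - r*K*exp(-rT)*N(d2) + q*S*exp(-qT)*N(d1)
N(d1) = 0.6869042346; N(d2) = 0.5307257222; sqrt(T) = 1.0000000000
Term 1 = -1.0700 * 1.0000000000 * 0.3543149952 * 0.4100 / (2 * 1.0000000000) = -0.0777189942
Term 2 = -0.0480 * 1.0000 * 0.9531337871 * 0.5307257222 = -0.0242809256
Term 3 = 0 (no dividend yield, q = 0)
Theta = -0.0777189942 + (-0.0242809256) + (0.0000000000) = -0.102000

Answer: Theta = -0.102000


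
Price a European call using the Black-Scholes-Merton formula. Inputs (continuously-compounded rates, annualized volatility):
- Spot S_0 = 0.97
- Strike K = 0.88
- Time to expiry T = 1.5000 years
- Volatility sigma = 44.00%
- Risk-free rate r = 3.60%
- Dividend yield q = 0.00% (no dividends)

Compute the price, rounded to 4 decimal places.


Answer: Price = 0.2670

Derivation:
d1 = (ln(S/K) + (r - q + 0.5*sigma^2) * T) / (sigma * sqrt(T)) = 0.55034498
d2 = d1 - sigma * sqrt(T) = 0.01145724
exp(-rT) = 0.94743211; exp(-qT) = 1.00000000
C = S_0 * exp(-qT) * N(d1) - K * exp(-rT) * N(d2)
N(d1) = 0.70895861; N(d2) = 0.50457068
C = 0.9700 * 1.00000000 * 0.70895861 - 0.8800 * 0.94743211 * 0.50457068 = 0.2670


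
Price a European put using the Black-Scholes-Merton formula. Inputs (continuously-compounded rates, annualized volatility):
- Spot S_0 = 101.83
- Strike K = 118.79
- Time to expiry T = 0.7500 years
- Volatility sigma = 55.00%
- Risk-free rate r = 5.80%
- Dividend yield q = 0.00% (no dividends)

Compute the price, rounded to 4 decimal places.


d1 = (ln(S/K) + (r - q + 0.5*sigma^2) * T) / (sigma * sqrt(T)) = 0.00605699
d2 = d1 - sigma * sqrt(T) = -0.47025698
exp(-rT) = 0.95743255; exp(-qT) = 1.00000000
P = K * exp(-rT) * N(-d2) - S_0 * exp(-qT) * N(-d1)
N(-d1) = 0.49758363; N(-d2) = 0.68091429
P = 118.7900 * 0.95743255 * 0.68091429 - 101.8300 * 1.00000000 * 0.49758363 = 26.7738

Answer: Price = 26.7738


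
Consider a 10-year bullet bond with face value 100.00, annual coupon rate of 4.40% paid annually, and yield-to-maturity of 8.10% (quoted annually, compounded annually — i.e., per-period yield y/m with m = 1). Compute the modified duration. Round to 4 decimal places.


Answer: Modified duration = 7.3958

Derivation:
Coupon per period c = face * coupon_rate / m = 4.400000
Periods per year m = 1; per-period yield y/m = 0.081000
Number of cashflows N = 10
Cashflows (t years, CF_t, discount factor 1/(1+y/m)^(m*t), PV):
  t = 1.0000: CF_t = 4.400000, DF = 0.925069, PV = 4.070305
  t = 2.0000: CF_t = 4.400000, DF = 0.855753, PV = 3.765315
  t = 3.0000: CF_t = 4.400000, DF = 0.791631, PV = 3.483177
  t = 4.0000: CF_t = 4.400000, DF = 0.732314, PV = 3.222181
  t = 5.0000: CF_t = 4.400000, DF = 0.677441, PV = 2.980741
  t = 6.0000: CF_t = 4.400000, DF = 0.626680, PV = 2.757392
  t = 7.0000: CF_t = 4.400000, DF = 0.579722, PV = 2.550779
  t = 8.0000: CF_t = 4.400000, DF = 0.536284, PV = 2.359647
  t = 9.0000: CF_t = 4.400000, DF = 0.496099, PV = 2.182838
  t = 10.0000: CF_t = 104.400000, DF = 0.458926, PV = 47.911918
Price P = sum_t PV_t = 75.284293
First compute Macaulay numerator sum_t t * PV_t:
  t * PV_t at t = 1.0000: 4.070305
  t * PV_t at t = 2.0000: 7.530630
  t * PV_t at t = 3.0000: 10.449532
  t * PV_t at t = 4.0000: 12.888723
  t * PV_t at t = 5.0000: 14.903704
  t * PV_t at t = 6.0000: 16.544352
  t * PV_t at t = 7.0000: 17.855452
  t * PV_t at t = 8.0000: 18.877180
  t * PV_t at t = 9.0000: 19.645539
  t * PV_t at t = 10.0000: 479.119183
Macaulay duration D = 601.884599 / 75.284293 = 7.994823
Modified duration = D / (1 + y/m) = 7.994823 / (1 + 0.081000) = 7.395766


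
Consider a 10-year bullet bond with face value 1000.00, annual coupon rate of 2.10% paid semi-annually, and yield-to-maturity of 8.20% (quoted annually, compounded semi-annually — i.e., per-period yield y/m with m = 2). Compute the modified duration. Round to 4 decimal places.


Answer: Modified duration = 8.3582

Derivation:
Coupon per period c = face * coupon_rate / m = 10.500000
Periods per year m = 2; per-period yield y/m = 0.041000
Number of cashflows N = 20
Cashflows (t years, CF_t, discount factor 1/(1+y/m)^(m*t), PV):
  t = 0.5000: CF_t = 10.500000, DF = 0.960615, PV = 10.086455
  t = 1.0000: CF_t = 10.500000, DF = 0.922781, PV = 9.689198
  t = 1.5000: CF_t = 10.500000, DF = 0.886437, PV = 9.307587
  t = 2.0000: CF_t = 10.500000, DF = 0.851524, PV = 8.941006
  t = 2.5000: CF_t = 10.500000, DF = 0.817987, PV = 8.588863
  t = 3.0000: CF_t = 10.500000, DF = 0.785770, PV = 8.250588
  t = 3.5000: CF_t = 10.500000, DF = 0.754823, PV = 7.925637
  t = 4.0000: CF_t = 10.500000, DF = 0.725094, PV = 7.613484
  t = 4.5000: CF_t = 10.500000, DF = 0.696536, PV = 7.313626
  t = 5.0000: CF_t = 10.500000, DF = 0.669103, PV = 7.025577
  t = 5.5000: CF_t = 10.500000, DF = 0.642750, PV = 6.748873
  t = 6.0000: CF_t = 10.500000, DF = 0.617435, PV = 6.483068
  t = 6.5000: CF_t = 10.500000, DF = 0.593117, PV = 6.227731
  t = 7.0000: CF_t = 10.500000, DF = 0.569757, PV = 5.982450
  t = 7.5000: CF_t = 10.500000, DF = 0.547317, PV = 5.746830
  t = 8.0000: CF_t = 10.500000, DF = 0.525761, PV = 5.520490
  t = 8.5000: CF_t = 10.500000, DF = 0.505054, PV = 5.303064
  t = 9.0000: CF_t = 10.500000, DF = 0.485162, PV = 5.094202
  t = 9.5000: CF_t = 10.500000, DF = 0.466054, PV = 4.893566
  t = 10.0000: CF_t = 1010.500000, DF = 0.447698, PV = 452.399095
Price P = sum_t PV_t = 589.141391
First compute Macaulay numerator sum_t t * PV_t:
  t * PV_t at t = 0.5000: 5.043228
  t * PV_t at t = 1.0000: 9.689198
  t * PV_t at t = 1.5000: 13.961381
  t * PV_t at t = 2.0000: 17.882012
  t * PV_t at t = 2.5000: 21.472156
  t * PV_t at t = 3.0000: 24.751765
  t * PV_t at t = 3.5000: 27.739730
  t * PV_t at t = 4.0000: 30.453938
  t * PV_t at t = 4.5000: 32.911316
  t * PV_t at t = 5.0000: 35.127885
  t * PV_t at t = 5.5000: 37.118803
  t * PV_t at t = 6.0000: 38.898405
  t * PV_t at t = 6.5000: 40.480249
  t * PV_t at t = 7.0000: 41.877151
  t * PV_t at t = 7.5000: 43.101226
  t * PV_t at t = 8.0000: 44.163920
  t * PV_t at t = 8.5000: 45.076047
  t * PV_t at t = 9.0000: 45.847819
  t * PV_t at t = 9.5000: 46.488876
  t * PV_t at t = 10.0000: 4523.990952
Macaulay duration D = 5126.076056 / 589.141391 = 8.700927
Modified duration = D / (1 + y/m) = 8.700927 / (1 + 0.041000) = 8.358239


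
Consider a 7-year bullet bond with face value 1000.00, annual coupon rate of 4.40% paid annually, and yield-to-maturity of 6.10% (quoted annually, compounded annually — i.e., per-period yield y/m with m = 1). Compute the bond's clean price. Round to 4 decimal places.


Coupon per period c = face * coupon_rate / m = 44.000000
Periods per year m = 1; per-period yield y/m = 0.061000
Number of cashflows N = 7
Cashflows (t years, CF_t, discount factor 1/(1+y/m)^(m*t), PV):
  t = 1.0000: CF_t = 44.000000, DF = 0.942507, PV = 41.470311
  t = 2.0000: CF_t = 44.000000, DF = 0.888320, PV = 39.086061
  t = 3.0000: CF_t = 44.000000, DF = 0.837247, PV = 36.838889
  t = 4.0000: CF_t = 44.000000, DF = 0.789112, PV = 34.720913
  t = 5.0000: CF_t = 44.000000, DF = 0.743743, PV = 32.724706
  t = 6.0000: CF_t = 44.000000, DF = 0.700983, PV = 30.843267
  t = 7.0000: CF_t = 1044.000000, DF = 0.660682, PV = 689.751751
Price P = sum_t PV_t = 905.435898

Answer: Price = 905.4359


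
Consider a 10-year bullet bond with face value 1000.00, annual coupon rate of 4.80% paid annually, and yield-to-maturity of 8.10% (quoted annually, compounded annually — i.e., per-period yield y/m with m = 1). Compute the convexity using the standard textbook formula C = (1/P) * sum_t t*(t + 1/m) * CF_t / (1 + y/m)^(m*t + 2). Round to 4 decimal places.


Answer: Convexity = 68.2715

Derivation:
Coupon per period c = face * coupon_rate / m = 48.000000
Periods per year m = 1; per-period yield y/m = 0.081000
Number of cashflows N = 10
Cashflows (t years, CF_t, discount factor 1/(1+y/m)^(m*t), PV):
  t = 1.0000: CF_t = 48.000000, DF = 0.925069, PV = 44.403330
  t = 2.0000: CF_t = 48.000000, DF = 0.855753, PV = 41.076161
  t = 3.0000: CF_t = 48.000000, DF = 0.791631, PV = 37.998299
  t = 4.0000: CF_t = 48.000000, DF = 0.732314, PV = 35.151063
  t = 5.0000: CF_t = 48.000000, DF = 0.677441, PV = 32.517172
  t = 6.0000: CF_t = 48.000000, DF = 0.626680, PV = 30.080640
  t = 7.0000: CF_t = 48.000000, DF = 0.579722, PV = 27.826679
  t = 8.0000: CF_t = 48.000000, DF = 0.536284, PV = 25.741609
  t = 9.0000: CF_t = 48.000000, DF = 0.496099, PV = 23.812774
  t = 10.0000: CF_t = 1048.000000, DF = 0.458926, PV = 480.954888
Price P = sum_t PV_t = 779.562616
Convexity numerator sum_t t*(t + 1/m) * CF_t / (1+y/m)^(m*t + 2):
  t = 1.0000: term = 75.996598
  t = 2.0000: term = 210.906377
  t = 3.0000: term = 390.206063
  t = 4.0000: term = 601.612802
  t = 5.0000: term = 834.800373
  t = 6.0000: term = 1081.147569
  t = 7.0000: term = 1333.515349
  t = 8.0000: term = 1586.049708
  t = 9.0000: term = 1834.007525
  t = 10.0000: term = 45273.663684
Convexity = (1/P) * sum = 53221.906049 / 779.562616 = 68.271496


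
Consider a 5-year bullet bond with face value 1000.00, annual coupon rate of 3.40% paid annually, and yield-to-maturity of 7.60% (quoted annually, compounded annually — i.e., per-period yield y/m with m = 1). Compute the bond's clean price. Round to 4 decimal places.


Answer: Price = 830.5233

Derivation:
Coupon per period c = face * coupon_rate / m = 34.000000
Periods per year m = 1; per-period yield y/m = 0.076000
Number of cashflows N = 5
Cashflows (t years, CF_t, discount factor 1/(1+y/m)^(m*t), PV):
  t = 1.0000: CF_t = 34.000000, DF = 0.929368, PV = 31.598513
  t = 2.0000: CF_t = 34.000000, DF = 0.863725, PV = 29.366648
  t = 3.0000: CF_t = 34.000000, DF = 0.802718, PV = 27.292424
  t = 4.0000: CF_t = 34.000000, DF = 0.746021, PV = 25.364706
  t = 5.0000: CF_t = 1034.000000, DF = 0.693328, PV = 716.900993
Price P = sum_t PV_t = 830.523284


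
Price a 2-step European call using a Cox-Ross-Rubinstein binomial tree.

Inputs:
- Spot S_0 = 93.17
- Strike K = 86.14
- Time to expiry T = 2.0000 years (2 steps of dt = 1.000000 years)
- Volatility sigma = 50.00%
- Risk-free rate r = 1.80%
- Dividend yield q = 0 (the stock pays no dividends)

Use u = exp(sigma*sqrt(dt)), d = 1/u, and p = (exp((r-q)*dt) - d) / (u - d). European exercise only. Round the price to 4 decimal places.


Answer: Price = V(0,0) = 28.3903

Derivation:
dt = T/N = 1.000000
u = exp(sigma*sqrt(dt)) = 1.648721; d = 1/u = 0.606531
p = (exp((r-q)*dt) - d) / (u - d) = 0.394968
Discount per step: exp(-r*dt) = 0.982161
Stock lattice S(k, i) with i counting down-moves:
  k=0: S(0,0) = 93.1700
  k=1: S(1,0) = 153.6114; S(1,1) = 56.5105
  k=2: S(2,0) = 253.2623; S(2,1) = 93.1700; S(2,2) = 34.2753
Terminal payoffs V(N, i) = max(S_T - K, 0):
  V(2,0) = 167.122318; V(2,1) = 7.030000; V(2,2) = 0.000000
Backward induction: V(k, i) = exp(-r*dt) * [p * V(k+1, i) + (1-p) * V(k+1, i+1)].
  V(1,0) = exp(-r*dt) * [p*167.122318 + (1-p)*7.030000] = 69.008009
  V(1,1) = exp(-r*dt) * [p*7.030000 + (1-p)*0.000000] = 2.727095
  V(0,0) = exp(-r*dt) * [p*69.008009 + (1-p)*2.727095] = 28.390307


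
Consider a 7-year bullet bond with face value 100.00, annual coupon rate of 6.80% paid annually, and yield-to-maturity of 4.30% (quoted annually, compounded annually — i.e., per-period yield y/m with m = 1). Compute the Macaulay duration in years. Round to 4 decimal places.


Answer: Macaulay duration = 5.8864 years

Derivation:
Coupon per period c = face * coupon_rate / m = 6.800000
Periods per year m = 1; per-period yield y/m = 0.043000
Number of cashflows N = 7
Cashflows (t years, CF_t, discount factor 1/(1+y/m)^(m*t), PV):
  t = 1.0000: CF_t = 6.800000, DF = 0.958773, PV = 6.519655
  t = 2.0000: CF_t = 6.800000, DF = 0.919245, PV = 6.250868
  t = 3.0000: CF_t = 6.800000, DF = 0.881347, PV = 5.993162
  t = 4.0000: CF_t = 6.800000, DF = 0.845012, PV = 5.746080
  t = 5.0000: CF_t = 6.800000, DF = 0.810174, PV = 5.509185
  t = 6.0000: CF_t = 6.800000, DF = 0.776773, PV = 5.282057
  t = 7.0000: CF_t = 106.800000, DF = 0.744749, PV = 79.539177
Price P = sum_t PV_t = 114.840183
Macaulay numerator sum_t t * PV_t:
  t * PV_t at t = 1.0000: 6.519655
  t * PV_t at t = 2.0000: 12.501735
  t * PV_t at t = 3.0000: 17.979485
  t * PV_t at t = 4.0000: 22.984321
  t * PV_t at t = 5.0000: 27.545926
  t * PV_t at t = 6.0000: 31.692340
  t * PV_t at t = 7.0000: 556.774240
Macaulay duration D = (sum_t t * PV_t) / P = 675.997702 / 114.840183 = 5.886421


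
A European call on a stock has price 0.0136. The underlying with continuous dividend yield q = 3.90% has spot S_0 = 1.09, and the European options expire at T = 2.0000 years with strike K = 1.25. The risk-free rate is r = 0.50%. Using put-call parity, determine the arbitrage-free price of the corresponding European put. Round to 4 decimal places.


Put-call parity: C - P = S_0 * exp(-qT) - K * exp(-rT).
S_0 * exp(-qT) = 1.0900 * 0.92496443 = 1.00821122
K * exp(-rT) = 1.2500 * 0.99004983 = 1.23756229
P = C - S*exp(-qT) + K*exp(-rT)
P = 0.0136 - 1.00821122 + 1.23756229 = 0.2430

Answer: Put price = 0.2430


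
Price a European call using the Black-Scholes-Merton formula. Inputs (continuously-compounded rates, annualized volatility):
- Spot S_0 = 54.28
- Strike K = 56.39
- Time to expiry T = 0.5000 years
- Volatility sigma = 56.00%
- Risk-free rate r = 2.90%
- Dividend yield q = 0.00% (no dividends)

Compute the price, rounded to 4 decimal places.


d1 = (ln(S/K) + (r - q + 0.5*sigma^2) * T) / (sigma * sqrt(T)) = 0.13829998
d2 = d1 - sigma * sqrt(T) = -0.25767982
exp(-rT) = 0.98560462; exp(-qT) = 1.00000000
C = S_0 * exp(-qT) * N(d1) - K * exp(-rT) * N(d2)
N(d1) = 0.55499833; N(d2) = 0.39832701
C = 54.2800 * 1.00000000 * 0.55499833 - 56.3900 * 0.98560462 * 0.39832701 = 7.9870

Answer: Price = 7.9870


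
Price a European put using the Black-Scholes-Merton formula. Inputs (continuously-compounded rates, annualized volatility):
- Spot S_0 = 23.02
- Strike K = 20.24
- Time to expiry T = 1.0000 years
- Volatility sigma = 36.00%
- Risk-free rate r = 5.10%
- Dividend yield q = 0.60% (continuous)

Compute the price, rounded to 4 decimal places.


Answer: Price = 1.5225

Derivation:
d1 = (ln(S/K) + (r - q + 0.5*sigma^2) * T) / (sigma * sqrt(T)) = 0.66250711
d2 = d1 - sigma * sqrt(T) = 0.30250711
exp(-rT) = 0.95027867; exp(-qT) = 0.99401796
P = K * exp(-rT) * N(-d2) - S_0 * exp(-qT) * N(-d1)
N(-d1) = 0.25382314; N(-d2) = 0.38113276
P = 20.2400 * 0.95027867 * 0.38113276 - 23.0200 * 0.99401796 * 0.25382314 = 1.5225


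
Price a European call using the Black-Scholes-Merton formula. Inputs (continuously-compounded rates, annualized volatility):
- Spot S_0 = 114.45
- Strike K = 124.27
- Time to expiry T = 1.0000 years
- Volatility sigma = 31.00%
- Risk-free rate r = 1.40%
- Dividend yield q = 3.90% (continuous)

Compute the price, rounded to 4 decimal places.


d1 = (ln(S/K) + (r - q + 0.5*sigma^2) * T) / (sigma * sqrt(T)) = -0.19118894
d2 = d1 - sigma * sqrt(T) = -0.50118894
exp(-rT) = 0.98609754; exp(-qT) = 0.96175071
C = S_0 * exp(-qT) * N(d1) - K * exp(-rT) * N(d2)
N(d1) = 0.42418878; N(d2) = 0.30811908
C = 114.4500 * 0.96175071 * 0.42418878 - 124.2700 * 0.98609754 * 0.30811908 = 8.9338

Answer: Price = 8.9338
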